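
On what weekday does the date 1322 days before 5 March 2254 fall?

Monday

First find the weekday of Mar 5, 2254. Doomsday rule: the anchor day for the 2200s is Friday. For year 54: 54÷12 = 4 r 6, and 6÷4 = 1, so 4+6+1 = 11.
Friday + 11 ≡ Tuesday — that's 2254's doomsday.
In March the doomsday date is Mar 14.
Mar 5 is 9 days before Mar 14; 9 mod 7 = 2, so Tuesday − 2 = Sunday.
1322 mod 7 = 6, so 1322 days before a Sunday is Sunday − 6 = Monday.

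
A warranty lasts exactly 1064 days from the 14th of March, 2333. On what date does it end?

+365 (one year) → Mar 14, 2334 (699 left).
+365 (one year) → Mar 14, 2335 (334 left).
Mar has 31 days: +18 → Apr 1, 2335 (316 left).
Apr has 30 days: +30 → May 1, 2335 (286 left).
May has 31 days: +31 → Jun 1, 2335 (255 left).
Jun has 30 days: +30 → Jul 1, 2335 (225 left).
Jul has 31 days: +31 → Aug 1, 2335 (194 left).
Aug has 31 days: +31 → Sep 1, 2335 (163 left).
Sep has 30 days: +30 → Oct 1, 2335 (133 left).
Oct has 31 days: +31 → Nov 1, 2335 (102 left).
Nov has 30 days: +30 → Dec 1, 2335 (72 left).
Dec has 31 days: +31 → Jan 1, 2336 (41 left).
Jan has 31 days: +31 → Feb 1, 2336 (10 left).
+10 → Feb 11, 2336.

February 11, 2336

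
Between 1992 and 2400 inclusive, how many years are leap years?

100

Multiples of 4 in [1992,2400]: 103.
Of those, multiples of 100: 5 (not leap unless ÷400).
Multiples of 400: 2.
Leap years = 103 − 5 + 2 = 100.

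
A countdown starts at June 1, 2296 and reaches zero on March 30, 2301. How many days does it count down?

Jun 1, 2296 → Jun 1, 2297: 365 days.
Jun 1, 2297 → Jun 1, 2298: 365 days.
Jun 1, 2298 → Jun 1, 2299: 365 days.
Jun 1, 2299 → Jun 1, 2300: 365 days.
Jun 1, 2300 → Jul 1, 2300: 30 days (June has 30).
Jul 1, 2300 → Aug 1, 2300: 31 days (July has 31).
Aug 1, 2300 → Sep 1, 2300: 31 days (August has 31).
Sep 1, 2300 → Oct 1, 2300: 30 days (September has 30).
Oct 1, 2300 → Nov 1, 2300: 31 days (October has 31).
Nov 1, 2300 → Dec 1, 2300: 30 days (November has 30).
Dec 1, 2300 → Jan 1, 2301: 31 days (December has 31).
Jan 1, 2301 → Feb 1, 2301: 31 days (January has 31).
Feb 1, 2301 → Mar 1, 2301: 28 days (February has 28).
Mar 1, 2301 → Mar 30, 2301: 29 days.
Total: 1762 days.

1762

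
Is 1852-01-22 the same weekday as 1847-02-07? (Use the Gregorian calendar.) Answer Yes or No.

No

From Feb 7, 1847 to Jan 22, 1852 is 1810 days.
1810 mod 7 = 4, so they are different weekdays.
(Feb 7, 1847 is a Sunday; Jan 22, 1852 is a Thursday.)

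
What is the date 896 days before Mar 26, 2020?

−366 (one year; includes Feb 29, 2020) → Mar 26, 2019 (530 left).
−365 (one year) → Mar 26, 2018 (165 left).
−26 → Feb 28, 2018 (end of Feb, 28 days; 139 left).
−28 → Jan 31, 2018 (end of Jan, 31 days; 111 left).
−31 → Dec 31, 2017 (end of Dec, 31 days; 80 left).
−31 → Nov 30, 2017 (end of Nov, 30 days; 49 left).
−30 → Oct 31, 2017 (end of Oct, 31 days; 19 left).
−19 → Oct 12, 2017.

October 12, 2017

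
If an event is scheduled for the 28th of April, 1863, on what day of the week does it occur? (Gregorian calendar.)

Doomsday rule: the anchor day for the 1800s is Friday. For year 63: 63÷12 = 5 r 3, and 3÷4 = 0, so 5+3+0 = 8.
Friday + 8 ≡ Saturday — that's 1863's doomsday.
In April the doomsday date is Apr 4.
Apr 28 is 24 days after Apr 4; 24 mod 7 = 3, so Saturday + 3 = Tuesday.

Tuesday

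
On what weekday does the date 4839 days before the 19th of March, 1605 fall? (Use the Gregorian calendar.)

First find the weekday of Mar 19, 1605. Doomsday rule: the anchor day for the 1600s is Tuesday. For year 05: 5÷12 = 0 r 5, and 5÷4 = 1, so 0+5+1 = 6.
Tuesday + 6 ≡ Monday — that's 1605's doomsday.
In March the doomsday date is Mar 14.
Mar 19 is 5 days after Mar 14; 5 mod 7 = 5, so Monday + 5 = Saturday.
4839 mod 7 = 2, so 4839 days before a Saturday is Saturday − 2 = Thursday.

Thursday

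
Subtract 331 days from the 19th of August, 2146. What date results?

September 22, 2145

−19 → Jul 31, 2146 (end of Jul, 31 days; 312 left).
−31 → Jun 30, 2146 (end of Jun, 30 days; 281 left).
−30 → May 31, 2146 (end of May, 31 days; 251 left).
−31 → Apr 30, 2146 (end of Apr, 30 days; 220 left).
−30 → Mar 31, 2146 (end of Mar, 31 days; 190 left).
−31 → Feb 28, 2146 (end of Feb, 28 days; 159 left).
−28 → Jan 31, 2146 (end of Jan, 31 days; 131 left).
−31 → Dec 31, 2145 (end of Dec, 31 days; 100 left).
−31 → Nov 30, 2145 (end of Nov, 30 days; 69 left).
−30 → Oct 31, 2145 (end of Oct, 31 days; 39 left).
−31 → Sep 30, 2145 (end of Sep, 30 days; 8 left).
−8 → Sep 22, 2145.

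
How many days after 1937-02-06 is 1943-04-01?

2245

Feb 6, 1937 → Feb 6, 1938: 365 days.
Feb 6, 1938 → Feb 6, 1939: 365 days.
Feb 6, 1939 → Feb 6, 1940: 365 days.
Feb 6, 1940 → Feb 6, 1941: 366 days (Feb 29, 1940 is in that span).
Feb 6, 1941 → Feb 6, 1942: 365 days.
Feb 6, 1942 → Feb 6, 1943: 365 days.
Feb 6, 1943 → Mar 6, 1943: 28 days (February has 28).
Mar 6, 1943 → Apr 1, 1943: 26 days.
Total: 2245 days.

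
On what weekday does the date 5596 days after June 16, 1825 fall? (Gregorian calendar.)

Sunday

First find the weekday of Jun 16, 1825. Doomsday rule: the anchor day for the 1800s is Friday. For year 25: 25÷12 = 2 r 1, and 1÷4 = 0, so 2+1+0 = 3.
Friday + 3 ≡ Monday — that's 1825's doomsday.
In June the doomsday date is Jun 6.
Jun 16 is 10 days after Jun 6; 10 mod 7 = 3, so Monday + 3 = Thursday.
5596 mod 7 = 3, so 5596 days after a Thursday is Thursday + 3 = Sunday.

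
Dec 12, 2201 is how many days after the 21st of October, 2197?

1512

Oct 21, 2197 → Oct 21, 2198: 365 days.
Oct 21, 2198 → Oct 21, 2199: 365 days.
Oct 21, 2199 → Oct 21, 2200: 365 days.
Oct 21, 2200 → Oct 21, 2201: 365 days.
Oct 21, 2201 → Nov 21, 2201: 31 days (October has 31).
Nov 21, 2201 → Dec 12, 2201: 21 days.
Total: 1512 days.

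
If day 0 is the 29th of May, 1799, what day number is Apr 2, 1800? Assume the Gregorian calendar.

May 29, 1799 → Jun 29, 1799: 31 days (May has 31).
Jun 29, 1799 → Jul 29, 1799: 30 days (June has 30).
Jul 29, 1799 → Aug 29, 1799: 31 days (July has 31).
Aug 29, 1799 → Sep 29, 1799: 31 days (August has 31).
Sep 29, 1799 → Oct 29, 1799: 30 days (September has 30).
Oct 29, 1799 → Nov 29, 1799: 31 days (October has 31).
Nov 29, 1799 → Dec 29, 1799: 30 days (November has 30).
Dec 29, 1799 → Jan 29, 1800: 31 days (December has 31).
Jan 29, 1800 → Feb 28, 1800: 30 days (January has 31).
Feb 28, 1800 → Mar 28, 1800: 28 days (February has 28).
Mar 28, 1800 → Apr 2, 1800: 5 days.
Total: 308 days.

308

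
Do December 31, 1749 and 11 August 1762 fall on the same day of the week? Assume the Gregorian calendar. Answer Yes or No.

From Dec 31, 1749 to Aug 11, 1762 is 4606 days.
4606 mod 7 = 0, so they are the same weekday.
(Dec 31, 1749 is a Wednesday; Aug 11, 1762 is a Wednesday.)

Yes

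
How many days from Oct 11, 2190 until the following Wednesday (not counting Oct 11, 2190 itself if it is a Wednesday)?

Oct 11, 2190 is a Monday.
From Monday to the next Wednesday is 2 days.

2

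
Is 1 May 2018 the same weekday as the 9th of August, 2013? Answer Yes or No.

From Aug 9, 2013 to May 1, 2018 is 1726 days.
1726 mod 7 = 4, so they are different weekdays.
(Aug 9, 2013 is a Friday; May 1, 2018 is a Tuesday.)

No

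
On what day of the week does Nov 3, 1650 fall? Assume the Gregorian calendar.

Doomsday rule: the anchor day for the 1600s is Tuesday. For year 50: 50÷12 = 4 r 2, and 2÷4 = 0, so 4+2+0 = 6.
Tuesday + 6 ≡ Monday — that's 1650's doomsday.
In November the doomsday date is Nov 7.
Nov 3 is 4 days before Nov 7; 4 mod 7 = 4, so Monday − 4 = Thursday.

Thursday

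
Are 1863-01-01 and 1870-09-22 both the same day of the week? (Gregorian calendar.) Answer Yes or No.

From Jan 1, 1863 to Sep 22, 1870 is 2821 days.
2821 mod 7 = 0, so they are the same weekday.
(Jan 1, 1863 is a Thursday; Sep 22, 1870 is a Thursday.)

Yes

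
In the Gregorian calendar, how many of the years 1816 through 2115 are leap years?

Multiples of 4 in [1816,2115]: 75.
Of those, multiples of 100: 3 (not leap unless ÷400).
Multiples of 400: 1.
Leap years = 75 − 3 + 1 = 73.

73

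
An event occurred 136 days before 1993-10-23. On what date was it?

June 9, 1993

−23 → Sep 30, 1993 (end of Sep, 30 days; 113 left).
−30 → Aug 31, 1993 (end of Aug, 31 days; 83 left).
−31 → Jul 31, 1993 (end of Jul, 31 days; 52 left).
−31 → Jun 30, 1993 (end of Jun, 30 days; 21 left).
−21 → Jun 9, 1993.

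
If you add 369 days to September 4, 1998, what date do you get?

September 8, 1999

Sep has 30 days: +27 → Oct 1, 1998 (342 left).
Oct has 31 days: +31 → Nov 1, 1998 (311 left).
Nov has 30 days: +30 → Dec 1, 1998 (281 left).
Dec has 31 days: +31 → Jan 1, 1999 (250 left).
Jan has 31 days: +31 → Feb 1, 1999 (219 left).
Feb has 28 days: +28 → Mar 1, 1999 (191 left).
Mar has 31 days: +31 → Apr 1, 1999 (160 left).
Apr has 30 days: +30 → May 1, 1999 (130 left).
May has 31 days: +31 → Jun 1, 1999 (99 left).
Jun has 30 days: +30 → Jul 1, 1999 (69 left).
Jul has 31 days: +31 → Aug 1, 1999 (38 left).
Aug has 31 days: +31 → Sep 1, 1999 (7 left).
+7 → Sep 8, 1999.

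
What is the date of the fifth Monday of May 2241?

May 1, 2241 is a Saturday.
The first Monday is therefore May 3 (2 days later).
The fifth Monday is 3 + 4×7 = May 31.

May 31, 2241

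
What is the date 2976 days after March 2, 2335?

April 25, 2343

+366 (one year; includes Feb 29, 2336) → Mar 2, 2336 (2610 left).
+365 (one year) → Mar 2, 2337 (2245 left).
+365 (one year) → Mar 2, 2338 (1880 left).
+365 (one year) → Mar 2, 2339 (1515 left).
+366 (one year; includes Feb 29, 2340) → Mar 2, 2340 (1149 left).
+365 (one year) → Mar 2, 2341 (784 left).
+365 (one year) → Mar 2, 2342 (419 left).
+365 (one year) → Mar 2, 2343 (54 left).
Mar has 31 days: +30 → Apr 1, 2343 (24 left).
+24 → Apr 25, 2343.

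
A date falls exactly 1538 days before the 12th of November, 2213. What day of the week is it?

First find the weekday of Nov 12, 2213. Doomsday rule: the anchor day for the 2200s is Friday. For year 13: 13÷12 = 1 r 1, and 1÷4 = 0, so 1+1+0 = 2.
Friday + 2 ≡ Sunday — that's 2213's doomsday.
In November the doomsday date is Nov 7.
Nov 12 is 5 days after Nov 7; 5 mod 7 = 5, so Sunday + 5 = Friday.
1538 mod 7 = 5, so 1538 days before a Friday is Friday − 5 = Sunday.

Sunday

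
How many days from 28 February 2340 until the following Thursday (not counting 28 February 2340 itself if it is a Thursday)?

1

Feb 28, 2340 is a Wednesday.
From Wednesday to the next Thursday is 1 day.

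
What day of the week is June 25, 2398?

Doomsday rule: the anchor day for the 2300s is Wednesday. For year 98: 98÷12 = 8 r 2, and 2÷4 = 0, so 8+2+0 = 10.
Wednesday + 10 ≡ Saturday — that's 2398's doomsday.
In June the doomsday date is Jun 6.
Jun 25 is 19 days after Jun 6; 19 mod 7 = 5, so Saturday + 5 = Thursday.

Thursday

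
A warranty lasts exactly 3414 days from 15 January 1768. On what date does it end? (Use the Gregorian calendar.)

May 21, 1777

+366 (one year; includes Feb 29, 1768) → Jan 15, 1769 (3048 left).
+365 (one year) → Jan 15, 1770 (2683 left).
+365 (one year) → Jan 15, 1771 (2318 left).
+365 (one year) → Jan 15, 1772 (1953 left).
+366 (one year; includes Feb 29, 1772) → Jan 15, 1773 (1587 left).
+365 (one year) → Jan 15, 1774 (1222 left).
+365 (one year) → Jan 15, 1775 (857 left).
+365 (one year) → Jan 15, 1776 (492 left).
+366 (one year; includes Feb 29, 1776) → Jan 15, 1777 (126 left).
Jan has 31 days: +17 → Feb 1, 1777 (109 left).
Feb has 28 days: +28 → Mar 1, 1777 (81 left).
Mar has 31 days: +31 → Apr 1, 1777 (50 left).
Apr has 30 days: +30 → May 1, 1777 (20 left).
+20 → May 21, 1777.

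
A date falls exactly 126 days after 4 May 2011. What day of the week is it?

Wednesday

May 4, 2011 is a Wednesday.
126 mod 7 = 0, so 126 days after a Wednesday is Wednesday + 0 = Wednesday.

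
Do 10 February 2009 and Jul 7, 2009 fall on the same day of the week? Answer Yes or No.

From Feb 10, 2009 to Jul 7, 2009 is 147 days.
147 mod 7 = 0, so they are the same weekday.
(Feb 10, 2009 is a Tuesday; Jul 7, 2009 is a Tuesday.)

Yes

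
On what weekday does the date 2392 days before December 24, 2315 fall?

First find the weekday of Dec 24, 2315. Doomsday rule: the anchor day for the 2300s is Wednesday. For year 15: 15÷12 = 1 r 3, and 3÷4 = 0, so 1+3+0 = 4.
Wednesday + 4 ≡ Sunday — that's 2315's doomsday.
In December the doomsday date is Dec 12.
Dec 24 is 12 days after Dec 12; 12 mod 7 = 5, so Sunday + 5 = Friday.
2392 mod 7 = 5, so 2392 days before a Friday is Friday − 5 = Sunday.

Sunday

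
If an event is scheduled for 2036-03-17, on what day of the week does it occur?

Monday

Doomsday rule: the anchor day for the 2000s is Tuesday. For year 36: 36÷12 = 3 r 0, and 0÷4 = 0, so 3+0+0 = 3.
Tuesday + 3 ≡ Friday — that's 2036's doomsday.
In March the doomsday date is Mar 14.
Mar 17 is 3 days after Mar 14; 3 mod 7 = 3, so Friday + 3 = Monday.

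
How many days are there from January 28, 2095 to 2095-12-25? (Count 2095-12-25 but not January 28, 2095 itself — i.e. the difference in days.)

Jan 28, 2095 → Feb 28, 2095: 31 days (January has 31).
Feb 28, 2095 → Mar 28, 2095: 28 days (February has 28).
Mar 28, 2095 → Apr 28, 2095: 31 days (March has 31).
Apr 28, 2095 → May 28, 2095: 30 days (April has 30).
May 28, 2095 → Jun 28, 2095: 31 days (May has 31).
Jun 28, 2095 → Jul 28, 2095: 30 days (June has 30).
Jul 28, 2095 → Aug 28, 2095: 31 days (July has 31).
Aug 28, 2095 → Sep 28, 2095: 31 days (August has 31).
Sep 28, 2095 → Oct 28, 2095: 30 days (September has 30).
Oct 28, 2095 → Nov 28, 2095: 31 days (October has 31).
Nov 28, 2095 → Dec 25, 2095: 27 days.
Total: 331 days.

331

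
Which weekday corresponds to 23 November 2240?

Monday

Doomsday rule: the anchor day for the 2200s is Friday. For year 40: 40÷12 = 3 r 4, and 4÷4 = 1, so 3+4+1 = 8.
Friday + 8 ≡ Saturday — that's 2240's doomsday.
In November the doomsday date is Nov 7.
Nov 23 is 16 days after Nov 7; 16 mod 7 = 2, so Saturday + 2 = Monday.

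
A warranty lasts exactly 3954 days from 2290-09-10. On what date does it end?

+365 (one year) → Sep 10, 2291 (3589 left).
+366 (one year; includes Feb 29, 2292) → Sep 10, 2292 (3223 left).
+365 (one year) → Sep 10, 2293 (2858 left).
+365 (one year) → Sep 10, 2294 (2493 left).
+365 (one year) → Sep 10, 2295 (2128 left).
+366 (one year; includes Feb 29, 2296) → Sep 10, 2296 (1762 left).
+365 (one year) → Sep 10, 2297 (1397 left).
+365 (one year) → Sep 10, 2298 (1032 left).
+365 (one year) → Sep 10, 2299 (667 left).
+365 (one year) → Sep 10, 2300 (302 left).
Sep has 30 days: +21 → Oct 1, 2300 (281 left).
Oct has 31 days: +31 → Nov 1, 2300 (250 left).
Nov has 30 days: +30 → Dec 1, 2300 (220 left).
Dec has 31 days: +31 → Jan 1, 2301 (189 left).
Jan has 31 days: +31 → Feb 1, 2301 (158 left).
Feb has 28 days: +28 → Mar 1, 2301 (130 left).
Mar has 31 days: +31 → Apr 1, 2301 (99 left).
Apr has 30 days: +30 → May 1, 2301 (69 left).
May has 31 days: +31 → Jun 1, 2301 (38 left).
Jun has 30 days: +30 → Jul 1, 2301 (8 left).
+8 → Jul 9, 2301.

July 9, 2301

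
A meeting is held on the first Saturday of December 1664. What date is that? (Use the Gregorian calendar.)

December 1, 1664 is a Monday.
The first Saturday is therefore December 6 (5 days later).

December 6, 1664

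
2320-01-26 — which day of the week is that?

Monday

Doomsday rule: the anchor day for the 2300s is Wednesday. For year 20: 20÷12 = 1 r 8, and 8÷4 = 2, so 1+8+2 = 11.
Wednesday + 11 ≡ Sunday — that's 2320's doomsday.
In January the doomsday date is Jan 4 (2320 is a leap year (divisible by 4)).
Jan 26 is 22 days after Jan 4; 22 mod 7 = 1, so Sunday + 1 = Monday.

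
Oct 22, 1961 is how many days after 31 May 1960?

509

May 31, 1960 → May 31, 1961: 365 days.
May 31, 1961 → Jun 30, 1961: 30 days (May has 31).
Jun 30, 1961 → Jul 30, 1961: 30 days (June has 30).
Jul 30, 1961 → Aug 30, 1961: 31 days (July has 31).
Aug 30, 1961 → Sep 30, 1961: 31 days (August has 31).
Sep 30, 1961 → Oct 22, 1961: 22 days.
Total: 509 days.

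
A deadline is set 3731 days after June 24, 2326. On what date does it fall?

+365 (one year) → Jun 24, 2327 (3366 left).
+366 (one year; includes Feb 29, 2328) → Jun 24, 2328 (3000 left).
+365 (one year) → Jun 24, 2329 (2635 left).
+365 (one year) → Jun 24, 2330 (2270 left).
+365 (one year) → Jun 24, 2331 (1905 left).
+366 (one year; includes Feb 29, 2332) → Jun 24, 2332 (1539 left).
+365 (one year) → Jun 24, 2333 (1174 left).
+365 (one year) → Jun 24, 2334 (809 left).
+365 (one year) → Jun 24, 2335 (444 left).
+366 (one year; includes Feb 29, 2336) → Jun 24, 2336 (78 left).
Jun has 30 days: +7 → Jul 1, 2336 (71 left).
Jul has 31 days: +31 → Aug 1, 2336 (40 left).
Aug has 31 days: +31 → Sep 1, 2336 (9 left).
+9 → Sep 10, 2336.

September 10, 2336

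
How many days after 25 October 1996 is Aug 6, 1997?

285

Oct 25, 1996 → Nov 25, 1996: 31 days (October has 31).
Nov 25, 1996 → Dec 25, 1996: 30 days (November has 30).
Dec 25, 1996 → Jan 25, 1997: 31 days (December has 31).
Jan 25, 1997 → Feb 25, 1997: 31 days (January has 31).
Feb 25, 1997 → Mar 25, 1997: 28 days (February has 28).
Mar 25, 1997 → Apr 25, 1997: 31 days (March has 31).
Apr 25, 1997 → May 25, 1997: 30 days (April has 30).
May 25, 1997 → Jun 25, 1997: 31 days (May has 31).
Jun 25, 1997 → Jul 25, 1997: 30 days (June has 30).
Jul 25, 1997 → Aug 6, 1997: 12 days.
Total: 285 days.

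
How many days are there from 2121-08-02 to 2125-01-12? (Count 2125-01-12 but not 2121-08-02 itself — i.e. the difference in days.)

1259

Aug 2, 2121 → Aug 2, 2122: 365 days.
Aug 2, 2122 → Aug 2, 2123: 365 days.
Aug 2, 2123 → Aug 2, 2124: 366 days (Feb 29, 2124 is in that span).
Aug 2, 2124 → Sep 2, 2124: 31 days (August has 31).
Sep 2, 2124 → Oct 2, 2124: 30 days (September has 30).
Oct 2, 2124 → Nov 2, 2124: 31 days (October has 31).
Nov 2, 2124 → Dec 2, 2124: 30 days (November has 30).
Dec 2, 2124 → Jan 2, 2125: 31 days (December has 31).
Jan 2, 2125 → Jan 12, 2125: 10 days.
Total: 1259 days.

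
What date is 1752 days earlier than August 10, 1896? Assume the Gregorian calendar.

October 24, 1891

−366 (one year; includes Feb 29, 1896) → Aug 10, 1895 (1386 left).
−365 (one year) → Aug 10, 1894 (1021 left).
−365 (one year) → Aug 10, 1893 (656 left).
−365 (one year) → Aug 10, 1892 (291 left).
−10 → Jul 31, 1892 (end of Jul, 31 days; 281 left).
−31 → Jun 30, 1892 (end of Jun, 30 days; 250 left).
−30 → May 31, 1892 (end of May, 31 days; 220 left).
−31 → Apr 30, 1892 (end of Apr, 30 days; 189 left).
−30 → Mar 31, 1892 (end of Mar, 31 days; 159 left).
−31 → Feb 29, 1892 (end of Feb, 29 days; 128 left).
−29 → Jan 31, 1892 (end of Jan, 31 days; 99 left).
−31 → Dec 31, 1891 (end of Dec, 31 days; 68 left).
−31 → Nov 30, 1891 (end of Nov, 30 days; 37 left).
−30 → Oct 31, 1891 (end of Oct, 31 days; 7 left).
−7 → Oct 24, 1891.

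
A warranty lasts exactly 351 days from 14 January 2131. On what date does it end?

December 31, 2131

Jan has 31 days: +18 → Feb 1, 2131 (333 left).
Feb has 28 days: +28 → Mar 1, 2131 (305 left).
Mar has 31 days: +31 → Apr 1, 2131 (274 left).
Apr has 30 days: +30 → May 1, 2131 (244 left).
May has 31 days: +31 → Jun 1, 2131 (213 left).
Jun has 30 days: +30 → Jul 1, 2131 (183 left).
Jul has 31 days: +31 → Aug 1, 2131 (152 left).
Aug has 31 days: +31 → Sep 1, 2131 (121 left).
Sep has 30 days: +30 → Oct 1, 2131 (91 left).
Oct has 31 days: +31 → Nov 1, 2131 (60 left).
Nov has 30 days: +30 → Dec 1, 2131 (30 left).
+30 → Dec 31, 2131.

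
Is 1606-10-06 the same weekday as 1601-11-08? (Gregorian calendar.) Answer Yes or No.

From Nov 8, 1601 to Oct 6, 1606 is 1793 days.
1793 mod 7 = 1, so they are different weekdays.
(Nov 8, 1601 is a Thursday; Oct 6, 1606 is a Friday.)

No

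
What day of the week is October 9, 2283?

Doomsday rule: the anchor day for the 2200s is Friday. For year 83: 83÷12 = 6 r 11, and 11÷4 = 2, so 6+11+2 = 19.
Friday + 19 ≡ Wednesday — that's 2283's doomsday.
In October the doomsday date is Oct 10.
Oct 9 is 1 day before Oct 10; 1 mod 7 = 1, so Wednesday − 1 = Tuesday.

Tuesday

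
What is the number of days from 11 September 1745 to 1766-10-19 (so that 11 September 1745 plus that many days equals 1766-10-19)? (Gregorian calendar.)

7708

Sep 11, 1745 → Sep 11, 1746: 365 days.
Sep 11, 1746 → Sep 11, 1747: 365 days.
Sep 11, 1747 → Sep 11, 1748: 366 days (Feb 29, 1748 is in that span).
Sep 11, 1748 → Sep 11, 1749: 365 days.
Sep 11, 1749 → Sep 11, 1750: 365 days.
Sep 11, 1750 → Sep 11, 1751: 365 days.
Sep 11, 1751 → Sep 11, 1752: 366 days (Feb 29, 1752 is in that span).
Sep 11, 1752 → Sep 11, 1753: 365 days.
Sep 11, 1753 → Sep 11, 1754: 365 days.
Sep 11, 1754 → Sep 11, 1755: 365 days.
Sep 11, 1755 → Sep 11, 1756: 366 days (Feb 29, 1756 is in that span).
Sep 11, 1756 → Sep 11, 1757: 365 days.
Sep 11, 1757 → Sep 11, 1758: 365 days.
Sep 11, 1758 → Sep 11, 1759: 365 days.
Sep 11, 1759 → Sep 11, 1760: 366 days (Feb 29, 1760 is in that span).
Sep 11, 1760 → Sep 11, 1761: 365 days.
Sep 11, 1761 → Sep 11, 1762: 365 days.
Sep 11, 1762 → Sep 11, 1763: 365 days.
Sep 11, 1763 → Sep 11, 1764: 366 days (Feb 29, 1764 is in that span).
Sep 11, 1764 → Sep 11, 1765: 365 days.
Sep 11, 1765 → Sep 11, 1766: 365 days.
Sep 11, 1766 → Oct 11, 1766: 30 days (September has 30).
Oct 11, 1766 → Oct 19, 1766: 8 days.
Total: 7708 days.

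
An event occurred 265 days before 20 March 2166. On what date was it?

−20 → Feb 28, 2166 (end of Feb, 28 days; 245 left).
−28 → Jan 31, 2166 (end of Jan, 31 days; 217 left).
−31 → Dec 31, 2165 (end of Dec, 31 days; 186 left).
−31 → Nov 30, 2165 (end of Nov, 30 days; 155 left).
−30 → Oct 31, 2165 (end of Oct, 31 days; 125 left).
−31 → Sep 30, 2165 (end of Sep, 30 days; 94 left).
−30 → Aug 31, 2165 (end of Aug, 31 days; 64 left).
−31 → Jul 31, 2165 (end of Jul, 31 days; 33 left).
−31 → Jun 30, 2165 (end of Jun, 30 days; 2 left).
−2 → Jun 28, 2165.

June 28, 2165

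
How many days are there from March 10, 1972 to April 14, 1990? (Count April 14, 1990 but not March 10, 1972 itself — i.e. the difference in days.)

6609

Mar 10, 1972 → Mar 10, 1973: 365 days.
Mar 10, 1973 → Mar 10, 1974: 365 days.
Mar 10, 1974 → Mar 10, 1975: 365 days.
Mar 10, 1975 → Mar 10, 1976: 366 days (Feb 29, 1976 is in that span).
Mar 10, 1976 → Mar 10, 1977: 365 days.
Mar 10, 1977 → Mar 10, 1978: 365 days.
Mar 10, 1978 → Mar 10, 1979: 365 days.
Mar 10, 1979 → Mar 10, 1980: 366 days (Feb 29, 1980 is in that span).
Mar 10, 1980 → Mar 10, 1981: 365 days.
Mar 10, 1981 → Mar 10, 1982: 365 days.
Mar 10, 1982 → Mar 10, 1983: 365 days.
Mar 10, 1983 → Mar 10, 1984: 366 days (Feb 29, 1984 is in that span).
Mar 10, 1984 → Mar 10, 1985: 365 days.
Mar 10, 1985 → Mar 10, 1986: 365 days.
Mar 10, 1986 → Mar 10, 1987: 365 days.
Mar 10, 1987 → Mar 10, 1988: 366 days (Feb 29, 1988 is in that span).
Mar 10, 1988 → Mar 10, 1989: 365 days.
Mar 10, 1989 → Apr 10, 1989: 31 days (March has 31).
Apr 10, 1989 → May 10, 1989: 30 days (April has 30).
May 10, 1989 → Jun 10, 1989: 31 days (May has 31).
Jun 10, 1989 → Jul 10, 1989: 30 days (June has 30).
Jul 10, 1989 → Aug 10, 1989: 31 days (July has 31).
Aug 10, 1989 → Sep 10, 1989: 31 days (August has 31).
Sep 10, 1989 → Oct 10, 1989: 30 days (September has 30).
Oct 10, 1989 → Nov 10, 1989: 31 days (October has 31).
Nov 10, 1989 → Dec 10, 1989: 30 days (November has 30).
Dec 10, 1989 → Jan 10, 1990: 31 days (December has 31).
Jan 10, 1990 → Feb 10, 1990: 31 days (January has 31).
Feb 10, 1990 → Mar 10, 1990: 28 days (February has 28).
Mar 10, 1990 → Apr 10, 1990: 31 days (March has 31).
Apr 10, 1990 → Apr 14, 1990: 4 days.
Total: 6609 days.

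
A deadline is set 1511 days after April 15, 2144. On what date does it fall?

+365 (one year) → Apr 15, 2145 (1146 left).
+365 (one year) → Apr 15, 2146 (781 left).
+365 (one year) → Apr 15, 2147 (416 left).
+366 (one year; includes Feb 29, 2148) → Apr 15, 2148 (50 left).
Apr has 30 days: +16 → May 1, 2148 (34 left).
May has 31 days: +31 → Jun 1, 2148 (3 left).
+3 → Jun 4, 2148.

June 4, 2148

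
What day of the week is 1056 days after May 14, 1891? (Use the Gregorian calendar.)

Wednesday

First find the weekday of May 14, 1891. Doomsday rule: the anchor day for the 1800s is Friday. For year 91: 91÷12 = 7 r 7, and 7÷4 = 1, so 7+7+1 = 15.
Friday + 15 ≡ Saturday — that's 1891's doomsday.
In May the doomsday date is May 9.
May 14 is 5 days after May 9; 5 mod 7 = 5, so Saturday + 5 = Thursday.
1056 mod 7 = 6, so 1056 days after a Thursday is Thursday + 6 = Wednesday.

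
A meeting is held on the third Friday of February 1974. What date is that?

February 15, 1974

February 1, 1974 is a Friday.
The first Friday is therefore February 1 (same day).
The third Friday is 1 + 2×7 = February 15.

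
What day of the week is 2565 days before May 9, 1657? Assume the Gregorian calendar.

Sunday

May 9, 1657 is a Wednesday.
2565 mod 7 = 3, so 2565 days before a Wednesday is Wednesday − 3 = Sunday.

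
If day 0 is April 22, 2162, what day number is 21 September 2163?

517

Apr 22, 2162 → Apr 22, 2163: 365 days.
Apr 22, 2163 → May 22, 2163: 30 days (April has 30).
May 22, 2163 → Jun 22, 2163: 31 days (May has 31).
Jun 22, 2163 → Jul 22, 2163: 30 days (June has 30).
Jul 22, 2163 → Aug 22, 2163: 31 days (July has 31).
Aug 22, 2163 → Sep 21, 2163: 30 days.
Total: 517 days.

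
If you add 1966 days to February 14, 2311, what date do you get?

+365 (one year) → Feb 14, 2312 (1601 left).
+366 (one year; includes Feb 29, 2312) → Feb 14, 2313 (1235 left).
+365 (one year) → Feb 14, 2314 (870 left).
+365 (one year) → Feb 14, 2315 (505 left).
+365 (one year) → Feb 14, 2316 (140 left).
Feb has 29 days: +16 → Mar 1, 2316 (124 left).
Mar has 31 days: +31 → Apr 1, 2316 (93 left).
Apr has 30 days: +30 → May 1, 2316 (63 left).
May has 31 days: +31 → Jun 1, 2316 (32 left).
Jun has 30 days: +30 → Jul 1, 2316 (2 left).
+2 → Jul 3, 2316.

July 3, 2316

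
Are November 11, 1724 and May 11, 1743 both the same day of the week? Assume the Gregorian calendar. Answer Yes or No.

Yes

From Nov 11, 1724 to May 11, 1743 is 6755 days.
6755 mod 7 = 0, so they are the same weekday.
(Nov 11, 1724 is a Saturday; May 11, 1743 is a Saturday.)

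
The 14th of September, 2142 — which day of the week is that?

Doomsday rule: the anchor day for the 2100s is Sunday. For year 42: 42÷12 = 3 r 6, and 6÷4 = 1, so 3+6+1 = 10.
Sunday + 10 ≡ Wednesday — that's 2142's doomsday.
In September the doomsday date is Sep 5.
Sep 14 is 9 days after Sep 5; 9 mod 7 = 2, so Wednesday + 2 = Friday.

Friday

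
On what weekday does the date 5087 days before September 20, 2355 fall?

Thursday

First find the weekday of Sep 20, 2355. Doomsday rule: the anchor day for the 2300s is Wednesday. For year 55: 55÷12 = 4 r 7, and 7÷4 = 1, so 4+7+1 = 12.
Wednesday + 12 ≡ Monday — that's 2355's doomsday.
In September the doomsday date is Sep 5.
Sep 20 is 15 days after Sep 5; 15 mod 7 = 1, so Monday + 1 = Tuesday.
5087 mod 7 = 5, so 5087 days before a Tuesday is Tuesday − 5 = Thursday.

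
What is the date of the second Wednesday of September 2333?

September 1, 2333 is a Friday.
The first Wednesday is therefore September 6 (5 days later).
The second Wednesday is 6 + 1×7 = September 13.

September 13, 2333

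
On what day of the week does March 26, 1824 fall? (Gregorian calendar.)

Doomsday rule: the anchor day for the 1800s is Friday. For year 24: 24÷12 = 2 r 0, and 0÷4 = 0, so 2+0+0 = 2.
Friday + 2 ≡ Sunday — that's 1824's doomsday.
In March the doomsday date is Mar 14.
Mar 26 is 12 days after Mar 14; 12 mod 7 = 5, so Sunday + 5 = Friday.

Friday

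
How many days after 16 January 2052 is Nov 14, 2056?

Jan 16, 2052 → Jan 16, 2053: 366 days (Feb 29, 2052 is in that span).
Jan 16, 2053 → Jan 16, 2054: 365 days.
Jan 16, 2054 → Jan 16, 2055: 365 days.
Jan 16, 2055 → Jan 16, 2056: 365 days.
Jan 16, 2056 → Feb 16, 2056: 31 days (January has 31).
Feb 16, 2056 → Mar 16, 2056: 29 days (February has 29).
Mar 16, 2056 → Apr 16, 2056: 31 days (March has 31).
Apr 16, 2056 → May 16, 2056: 30 days (April has 30).
May 16, 2056 → Jun 16, 2056: 31 days (May has 31).
Jun 16, 2056 → Jul 16, 2056: 30 days (June has 30).
Jul 16, 2056 → Aug 16, 2056: 31 days (July has 31).
Aug 16, 2056 → Sep 16, 2056: 31 days (August has 31).
Sep 16, 2056 → Oct 16, 2056: 30 days (September has 30).
Oct 16, 2056 → Nov 14, 2056: 29 days.
Total: 1764 days.

1764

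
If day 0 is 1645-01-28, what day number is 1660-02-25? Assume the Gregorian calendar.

5506

Jan 28, 1645 → Jan 28, 1646: 365 days.
Jan 28, 1646 → Jan 28, 1647: 365 days.
Jan 28, 1647 → Jan 28, 1648: 365 days.
Jan 28, 1648 → Jan 28, 1649: 366 days (Feb 29, 1648 is in that span).
Jan 28, 1649 → Jan 28, 1650: 365 days.
Jan 28, 1650 → Jan 28, 1651: 365 days.
Jan 28, 1651 → Jan 28, 1652: 365 days.
Jan 28, 1652 → Jan 28, 1653: 366 days (Feb 29, 1652 is in that span).
Jan 28, 1653 → Jan 28, 1654: 365 days.
Jan 28, 1654 → Jan 28, 1655: 365 days.
Jan 28, 1655 → Jan 28, 1656: 365 days.
Jan 28, 1656 → Jan 28, 1657: 366 days (Feb 29, 1656 is in that span).
Jan 28, 1657 → Jan 28, 1658: 365 days.
Jan 28, 1658 → Jan 28, 1659: 365 days.
Jan 28, 1659 → Feb 28, 1659: 31 days (January has 31).
Feb 28, 1659 → Mar 28, 1659: 28 days (February has 28).
Mar 28, 1659 → Apr 28, 1659: 31 days (March has 31).
Apr 28, 1659 → May 28, 1659: 30 days (April has 30).
May 28, 1659 → Jun 28, 1659: 31 days (May has 31).
Jun 28, 1659 → Jul 28, 1659: 30 days (June has 30).
Jul 28, 1659 → Aug 28, 1659: 31 days (July has 31).
Aug 28, 1659 → Sep 28, 1659: 31 days (August has 31).
Sep 28, 1659 → Oct 28, 1659: 30 days (September has 30).
Oct 28, 1659 → Nov 28, 1659: 31 days (October has 31).
Nov 28, 1659 → Dec 28, 1659: 30 days (November has 30).
Dec 28, 1659 → Jan 28, 1660: 31 days (December has 31).
Jan 28, 1660 → Feb 25, 1660: 28 days.
Total: 5506 days.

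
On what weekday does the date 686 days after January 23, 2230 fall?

First find the weekday of Jan 23, 2230. Doomsday rule: the anchor day for the 2200s is Friday. For year 30: 30÷12 = 2 r 6, and 6÷4 = 1, so 2+6+1 = 9.
Friday + 9 ≡ Sunday — that's 2230's doomsday.
In January the doomsday date is Jan 3 (2230 is not a leap year).
Jan 23 is 20 days after Jan 3; 20 mod 7 = 6, so Sunday + 6 = Saturday.
686 mod 7 = 0, so 686 days after a Saturday is Saturday + 0 = Saturday.

Saturday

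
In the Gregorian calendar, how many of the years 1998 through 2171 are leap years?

Multiples of 4 in [1998,2171]: 43.
Of those, multiples of 100: 2 (not leap unless ÷400).
Multiples of 400: 1.
Leap years = 43 − 2 + 1 = 42.

42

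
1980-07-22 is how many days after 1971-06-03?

3337

Jun 3, 1971 → Jun 3, 1972: 366 days (Feb 29, 1972 is in that span).
Jun 3, 1972 → Jun 3, 1973: 365 days.
Jun 3, 1973 → Jun 3, 1974: 365 days.
Jun 3, 1974 → Jun 3, 1975: 365 days.
Jun 3, 1975 → Jun 3, 1976: 366 days (Feb 29, 1976 is in that span).
Jun 3, 1976 → Jun 3, 1977: 365 days.
Jun 3, 1977 → Jun 3, 1978: 365 days.
Jun 3, 1978 → Jun 3, 1979: 365 days.
Jun 3, 1979 → Jun 3, 1980: 366 days (Feb 29, 1980 is in that span).
Jun 3, 1980 → Jul 3, 1980: 30 days (June has 30).
Jul 3, 1980 → Jul 22, 1980: 19 days.
Total: 3337 days.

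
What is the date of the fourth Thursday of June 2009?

June 25, 2009

June 1, 2009 is a Monday.
The first Thursday is therefore June 4 (3 days later).
The fourth Thursday is 4 + 3×7 = June 25.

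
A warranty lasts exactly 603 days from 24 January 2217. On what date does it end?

+365 (one year) → Jan 24, 2218 (238 left).
Jan has 31 days: +8 → Feb 1, 2218 (230 left).
Feb has 28 days: +28 → Mar 1, 2218 (202 left).
Mar has 31 days: +31 → Apr 1, 2218 (171 left).
Apr has 30 days: +30 → May 1, 2218 (141 left).
May has 31 days: +31 → Jun 1, 2218 (110 left).
Jun has 30 days: +30 → Jul 1, 2218 (80 left).
Jul has 31 days: +31 → Aug 1, 2218 (49 left).
Aug has 31 days: +31 → Sep 1, 2218 (18 left).
+18 → Sep 19, 2218.

September 19, 2218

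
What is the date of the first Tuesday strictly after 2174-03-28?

Mar 28, 2174 is a Monday.
From Monday to the next Tuesday is 1 day.
Mar 28, 2174 + 1 = Mar 29, 2174.

March 29, 2174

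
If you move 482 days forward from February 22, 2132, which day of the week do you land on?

Thursday

Feb 22, 2132 is a Friday.
482 mod 7 = 6, so 482 days after a Friday is Friday + 6 = Thursday.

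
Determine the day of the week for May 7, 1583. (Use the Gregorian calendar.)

Doomsday rule: the anchor day for the 1500s is Wednesday. For year 83: 83÷12 = 6 r 11, and 11÷4 = 2, so 6+11+2 = 19.
Wednesday + 19 ≡ Monday — that's 1583's doomsday.
In May the doomsday date is May 9.
May 7 is 2 days before May 9; 2 mod 7 = 2, so Monday − 2 = Saturday.

Saturday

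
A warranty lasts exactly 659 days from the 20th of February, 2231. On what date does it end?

+365 (one year) → Feb 20, 2232 (294 left).
Feb has 29 days: +10 → Mar 1, 2232 (284 left).
Mar has 31 days: +31 → Apr 1, 2232 (253 left).
Apr has 30 days: +30 → May 1, 2232 (223 left).
May has 31 days: +31 → Jun 1, 2232 (192 left).
Jun has 30 days: +30 → Jul 1, 2232 (162 left).
Jul has 31 days: +31 → Aug 1, 2232 (131 left).
Aug has 31 days: +31 → Sep 1, 2232 (100 left).
Sep has 30 days: +30 → Oct 1, 2232 (70 left).
Oct has 31 days: +31 → Nov 1, 2232 (39 left).
Nov has 30 days: +30 → Dec 1, 2232 (9 left).
+9 → Dec 10, 2232.

December 10, 2232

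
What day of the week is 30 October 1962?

January 1, 1962 is a Monday.
Jan 1, 1962 → Feb 1, 1962: 31 days (January has 31).
Feb 1, 1962 → Mar 1, 1962: 28 days (February has 28).
Mar 1, 1962 → Apr 1, 1962: 31 days (March has 31).
Apr 1, 1962 → May 1, 1962: 30 days (April has 30).
May 1, 1962 → Jun 1, 1962: 31 days (May has 31).
Jun 1, 1962 → Jul 1, 1962: 30 days (June has 30).
Jul 1, 1962 → Aug 1, 1962: 31 days (July has 31).
Aug 1, 1962 → Sep 1, 1962: 31 days (August has 31).
Sep 1, 1962 → Oct 1, 1962: 30 days (September has 30).
Oct 1, 1962 → Oct 30, 1962: 29 days.
Total: 302 days.
302 mod 7 = 1, so Monday + 1 = Tuesday.

Tuesday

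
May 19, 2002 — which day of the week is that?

Doomsday rule: the anchor day for the 2000s is Tuesday. For year 02: 2÷12 = 0 r 2, and 2÷4 = 0, so 0+2+0 = 2.
Tuesday + 2 ≡ Thursday — that's 2002's doomsday.
In May the doomsday date is May 9.
May 19 is 10 days after May 9; 10 mod 7 = 3, so Thursday + 3 = Sunday.

Sunday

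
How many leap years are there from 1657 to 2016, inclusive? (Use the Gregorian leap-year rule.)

87

Multiples of 4 in [1657,2016]: 90.
Of those, multiples of 100: 4 (not leap unless ÷400).
Multiples of 400: 1.
Leap years = 90 − 4 + 1 = 87.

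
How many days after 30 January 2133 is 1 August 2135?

913

Jan 30, 2133 → Jan 30, 2134: 365 days.
Jan 30, 2134 → Jan 30, 2135: 365 days.
Jan 30, 2135 → Feb 28, 2135: 29 days (January has 31).
Feb 28, 2135 → Mar 28, 2135: 28 days (February has 28).
Mar 28, 2135 → Apr 28, 2135: 31 days (March has 31).
Apr 28, 2135 → May 28, 2135: 30 days (April has 30).
May 28, 2135 → Jun 28, 2135: 31 days (May has 31).
Jun 28, 2135 → Jul 28, 2135: 30 days (June has 30).
Jul 28, 2135 → Aug 1, 2135: 4 days.
Total: 913 days.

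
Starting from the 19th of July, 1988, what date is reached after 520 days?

+365 (one year) → Jul 19, 1989 (155 left).
Jul has 31 days: +13 → Aug 1, 1989 (142 left).
Aug has 31 days: +31 → Sep 1, 1989 (111 left).
Sep has 30 days: +30 → Oct 1, 1989 (81 left).
Oct has 31 days: +31 → Nov 1, 1989 (50 left).
Nov has 30 days: +30 → Dec 1, 1989 (20 left).
+20 → Dec 21, 1989.

December 21, 1989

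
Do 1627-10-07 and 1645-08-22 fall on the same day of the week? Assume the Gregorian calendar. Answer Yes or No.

No

From Oct 7, 1627 to Aug 22, 1645 is 6529 days.
6529 mod 7 = 5, so they are different weekdays.
(Oct 7, 1627 is a Thursday; Aug 22, 1645 is a Tuesday.)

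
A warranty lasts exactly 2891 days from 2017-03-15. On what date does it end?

February 12, 2025

+365 (one year) → Mar 15, 2018 (2526 left).
+365 (one year) → Mar 15, 2019 (2161 left).
+366 (one year; includes Feb 29, 2020) → Mar 15, 2020 (1795 left).
+365 (one year) → Mar 15, 2021 (1430 left).
+365 (one year) → Mar 15, 2022 (1065 left).
+365 (one year) → Mar 15, 2023 (700 left).
+366 (one year; includes Feb 29, 2024) → Mar 15, 2024 (334 left).
Mar has 31 days: +17 → Apr 1, 2024 (317 left).
Apr has 30 days: +30 → May 1, 2024 (287 left).
May has 31 days: +31 → Jun 1, 2024 (256 left).
Jun has 30 days: +30 → Jul 1, 2024 (226 left).
Jul has 31 days: +31 → Aug 1, 2024 (195 left).
Aug has 31 days: +31 → Sep 1, 2024 (164 left).
Sep has 30 days: +30 → Oct 1, 2024 (134 left).
Oct has 31 days: +31 → Nov 1, 2024 (103 left).
Nov has 30 days: +30 → Dec 1, 2024 (73 left).
Dec has 31 days: +31 → Jan 1, 2025 (42 left).
Jan has 31 days: +31 → Feb 1, 2025 (11 left).
+11 → Feb 12, 2025.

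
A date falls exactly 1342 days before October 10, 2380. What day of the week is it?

Sunday

First find the weekday of Oct 10, 2380. Doomsday rule: the anchor day for the 2300s is Wednesday. For year 80: 80÷12 = 6 r 8, and 8÷4 = 2, so 6+8+2 = 16.
Wednesday + 16 ≡ Friday — that's 2380's doomsday.
In October the doomsday date is Oct 10.
Oct 10 is the doomsday itself: Friday.
1342 mod 7 = 5, so 1342 days before a Friday is Friday − 5 = Sunday.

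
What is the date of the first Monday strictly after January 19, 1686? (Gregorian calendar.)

January 21, 1686

Jan 19, 1686 is a Saturday.
From Saturday to the next Monday is 2 days.
Jan 19, 1686 + 2 = Jan 21, 1686.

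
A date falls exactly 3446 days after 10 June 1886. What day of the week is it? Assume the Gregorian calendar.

Saturday

First find the weekday of Jun 10, 1886. Doomsday rule: the anchor day for the 1800s is Friday. For year 86: 86÷12 = 7 r 2, and 2÷4 = 0, so 7+2+0 = 9.
Friday + 9 ≡ Sunday — that's 1886's doomsday.
In June the doomsday date is Jun 6.
Jun 10 is 4 days after Jun 6; 4 mod 7 = 4, so Sunday + 4 = Thursday.
3446 mod 7 = 2, so 3446 days after a Thursday is Thursday + 2 = Saturday.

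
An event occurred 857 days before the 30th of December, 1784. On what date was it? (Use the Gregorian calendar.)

−366 (one year; includes Feb 29, 1784) → Dec 30, 1783 (491 left).
−365 (one year) → Dec 30, 1782 (126 left).
−30 → Nov 30, 1782 (end of Nov, 30 days; 96 left).
−30 → Oct 31, 1782 (end of Oct, 31 days; 66 left).
−31 → Sep 30, 1782 (end of Sep, 30 days; 35 left).
−30 → Aug 31, 1782 (end of Aug, 31 days; 5 left).
−5 → Aug 26, 1782.

August 26, 1782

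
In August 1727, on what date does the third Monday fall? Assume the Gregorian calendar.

August 18, 1727

August 1, 1727 is a Friday.
The first Monday is therefore August 4 (3 days later).
The third Monday is 4 + 2×7 = August 18.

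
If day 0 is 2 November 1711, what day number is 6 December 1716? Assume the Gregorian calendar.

1861

Nov 2, 1711 → Nov 2, 1712: 366 days (Feb 29, 1712 is in that span).
Nov 2, 1712 → Nov 2, 1713: 365 days.
Nov 2, 1713 → Nov 2, 1714: 365 days.
Nov 2, 1714 → Nov 2, 1715: 365 days.
Nov 2, 1715 → Dec 2, 1715: 30 days (November has 30).
Dec 2, 1715 → Jan 2, 1716: 31 days (December has 31).
Jan 2, 1716 → Feb 2, 1716: 31 days (January has 31).
Feb 2, 1716 → Mar 2, 1716: 29 days (February has 29).
Mar 2, 1716 → Apr 2, 1716: 31 days (March has 31).
Apr 2, 1716 → May 2, 1716: 30 days (April has 30).
May 2, 1716 → Jun 2, 1716: 31 days (May has 31).
Jun 2, 1716 → Jul 2, 1716: 30 days (June has 30).
Jul 2, 1716 → Aug 2, 1716: 31 days (July has 31).
Aug 2, 1716 → Sep 2, 1716: 31 days (August has 31).
Sep 2, 1716 → Oct 2, 1716: 30 days (September has 30).
Oct 2, 1716 → Nov 2, 1716: 31 days (October has 31).
Nov 2, 1716 → Dec 2, 1716: 30 days (November has 30).
Dec 2, 1716 → Dec 6, 1716: 4 days.
Total: 1861 days.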